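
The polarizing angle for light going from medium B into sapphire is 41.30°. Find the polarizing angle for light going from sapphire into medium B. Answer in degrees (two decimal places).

The two Brewster angles are complementary: θ_B' = 90° − θ_B = 90° − 41.30° = 48.70°.

θ_B' ≈ 48.70°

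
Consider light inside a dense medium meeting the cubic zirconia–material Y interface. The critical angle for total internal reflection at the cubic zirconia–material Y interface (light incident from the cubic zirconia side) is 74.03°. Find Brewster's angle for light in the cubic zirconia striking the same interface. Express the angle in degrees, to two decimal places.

At the critical angle sin θ_c = n₂/n₁, giving n₂/n₁ = sin 74.03° = 0.9614.
Then tan θ_B = n₂/n₁ = 0.9614, so θ_B = arctan 0.9614 = 43.87°.

θ_B ≈ 43.87°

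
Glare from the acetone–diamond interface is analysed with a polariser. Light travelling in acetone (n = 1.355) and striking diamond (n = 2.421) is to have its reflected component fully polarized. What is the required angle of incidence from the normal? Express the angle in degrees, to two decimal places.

θ_B ≈ 60.76°

Brewster's condition: tan θ_B = n₂/n₁ = 2.421/1.355 = 1.7867.
So θ_B = arctan 1.7867 = 60.76°.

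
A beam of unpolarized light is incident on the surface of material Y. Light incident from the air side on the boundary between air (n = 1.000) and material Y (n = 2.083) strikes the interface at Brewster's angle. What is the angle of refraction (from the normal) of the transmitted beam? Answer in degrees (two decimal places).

θ_t ≈ 25.64°

tan θ_B = n₂/n₁ = 2.083/1.000 = 2.0830, so θ_B = 64.36°.
Since θ_B + θ_t = 90° at Brewster incidence, θ_t = 90° − 64.36° = 25.64°.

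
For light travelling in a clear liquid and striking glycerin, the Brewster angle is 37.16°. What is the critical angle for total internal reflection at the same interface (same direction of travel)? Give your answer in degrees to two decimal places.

θ_c ≈ 49.28°

n₂/n₁ = tan 37.16° = 0.7579; the critical angle satisfies sin θ_c = n₂/n₁.
θ_c = arcsin(0.7579) = 49.28°.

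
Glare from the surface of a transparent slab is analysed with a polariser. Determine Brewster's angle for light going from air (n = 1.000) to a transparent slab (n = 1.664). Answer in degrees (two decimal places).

θ_B ≈ 59.00°

tan θ_B = n₂/n₁ = 1.664/1.000 = 1.6640.
So θ_B = arctan 1.6640 = 59.00°.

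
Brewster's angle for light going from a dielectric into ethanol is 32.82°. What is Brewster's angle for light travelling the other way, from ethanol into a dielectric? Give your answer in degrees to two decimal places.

tan θ_B' = n₁/n₂ = 1/tan θ_B, so θ_B' = 90° − θ_B.
θ_B' = 90° − 32.82° = 57.18°.

θ_B' ≈ 57.18°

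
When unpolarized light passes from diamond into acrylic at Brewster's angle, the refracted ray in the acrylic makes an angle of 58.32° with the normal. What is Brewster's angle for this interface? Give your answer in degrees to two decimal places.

θ_B ≈ 31.68°

Since the reflected and refracted rays are at right angles at the polarizing angle, θ_B + θ_t = 90°.
So θ_B = 90° − θ_t = 90° − 58.32° = 31.68°.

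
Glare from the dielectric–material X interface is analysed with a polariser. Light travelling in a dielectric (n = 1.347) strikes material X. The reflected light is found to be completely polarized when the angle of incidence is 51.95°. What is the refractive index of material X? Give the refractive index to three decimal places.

Full polarization of the reflected beam means tan θ_B = n₂/n₁, where n₁ is the incident medium (a dielectric).
n₂ = n₁ tan θ_B = 1.347 × tan 51.95° = 1.721.

n ≈ 1.721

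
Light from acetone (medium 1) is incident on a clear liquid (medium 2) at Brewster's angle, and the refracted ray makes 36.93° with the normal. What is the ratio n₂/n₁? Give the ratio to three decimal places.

θ_B + θ_t = 90°, so θ_B = 90° − 36.93° = 53.07°.
Then n₂/n₁ = tan θ_B = tan 53.07° = 1.330.

n₂/n₁ ≈ 1.330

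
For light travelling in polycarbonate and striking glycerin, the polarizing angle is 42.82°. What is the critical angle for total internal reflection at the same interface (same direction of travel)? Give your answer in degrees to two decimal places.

θ_c ≈ 67.92°

tan θ_B = n₂/n₁ = tan 42.82° = 0.9267.
Total internal reflection: sin θ_c = n₂/n₁ = 0.9267.
θ_c = arcsin(0.9267) = 67.92°.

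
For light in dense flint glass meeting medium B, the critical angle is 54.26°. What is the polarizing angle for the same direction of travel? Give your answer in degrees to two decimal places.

At the critical angle sin θ_c = n₂/n₁, giving n₂/n₁ = sin 54.26° = 0.8117.
Then tan θ_B = n₂/n₁ = 0.8117, so θ_B = arctan 0.8117 = 39.07°.

θ_B ≈ 39.07°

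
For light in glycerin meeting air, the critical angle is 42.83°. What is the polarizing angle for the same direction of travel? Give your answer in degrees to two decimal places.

n₂/n₁ = sin θ_c = sin 42.83° = 0.6798.
tan θ_B equals the same ratio, so θ_B = arctan(0.6798) = 34.21°.

θ_B ≈ 34.21°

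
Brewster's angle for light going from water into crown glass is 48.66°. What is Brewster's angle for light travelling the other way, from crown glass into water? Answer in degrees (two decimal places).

Reversing the direction swaps n₁ and n₂, so tan θ_B' = 1/tan θ_B and θ_B' = 90° − θ_B.
Hence θ_B' = 90° − 48.66° = 41.34°.

θ_B' ≈ 41.34°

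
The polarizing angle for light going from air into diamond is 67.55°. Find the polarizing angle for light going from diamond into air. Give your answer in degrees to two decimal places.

Reversing the direction swaps n₁ and n₂, so tan θ_B' = 1/tan θ_B and θ_B' = 90° − θ_B.
Hence θ_B' = 90° − 67.55° = 22.45°.

θ_B' ≈ 22.45°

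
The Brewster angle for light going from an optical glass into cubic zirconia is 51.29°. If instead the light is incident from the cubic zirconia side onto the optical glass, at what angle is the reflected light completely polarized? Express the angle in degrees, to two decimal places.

Reversing the direction swaps n₁ and n₂, so tan θ_B' = 1/tan θ_B and θ_B' = 90° − θ_B.
Hence θ_B' = 90° − 51.29° = 38.71°.

θ_B' ≈ 38.71°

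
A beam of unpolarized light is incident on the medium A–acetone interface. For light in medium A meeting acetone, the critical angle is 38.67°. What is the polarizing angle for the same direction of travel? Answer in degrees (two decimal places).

sin θ_c = n₂/n₁, so n₂/n₁ = sin 38.67° = 0.6248.
Brewster: tan θ_B = n₂/n₁ = 0.6248.
θ_B = arctan(0.6248) = 32.00°.

θ_B ≈ 32.00°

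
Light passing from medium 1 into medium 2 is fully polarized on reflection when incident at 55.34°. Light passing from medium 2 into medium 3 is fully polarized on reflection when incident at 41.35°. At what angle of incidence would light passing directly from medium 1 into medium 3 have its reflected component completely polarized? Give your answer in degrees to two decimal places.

θ_B ≈ 51.85°

n₂/n₁ = tan 55.34° = 1.4463 and n₃/n₂ = tan 41.35° = 0.8801.
So n₃/n₁ = (n₂/n₁)(n₃/n₂) = 1.4463 × 0.8801 = 1.2729.
θ_B(1→3) = arctan(1.2729) = 51.85°.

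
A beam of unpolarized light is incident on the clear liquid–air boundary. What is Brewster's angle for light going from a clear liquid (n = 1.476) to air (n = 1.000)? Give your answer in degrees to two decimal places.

tan θ_B = n₂/n₁ = 1.000/1.476 = 0.6775.
So θ_B = arctan 0.6775 = 34.12°.

θ_B ≈ 34.12°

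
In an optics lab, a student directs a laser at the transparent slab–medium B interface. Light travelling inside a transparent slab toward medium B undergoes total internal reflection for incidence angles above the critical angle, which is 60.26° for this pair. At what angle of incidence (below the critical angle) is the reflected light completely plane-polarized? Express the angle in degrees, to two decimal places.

θ_B ≈ 40.97°

n₂/n₁ = sin θ_c = sin 60.26° = 0.8683.
tan θ_B equals the same ratio, so θ_B = arctan(0.8683) = 40.97°.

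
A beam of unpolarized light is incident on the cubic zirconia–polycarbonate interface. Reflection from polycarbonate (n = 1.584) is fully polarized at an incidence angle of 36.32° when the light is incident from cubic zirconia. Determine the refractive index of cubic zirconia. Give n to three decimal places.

At the polarizing angle, tan θ_B = n₂/n₁ with n₁ on the incident side (cubic zirconia) and n₂ on the transmitted side (polycarbonate).
n₁ = n₂ / tan θ_B = 1.584 / tan 36.32° = 2.155.

n ≈ 2.155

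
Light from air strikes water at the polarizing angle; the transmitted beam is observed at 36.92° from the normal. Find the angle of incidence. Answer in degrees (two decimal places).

Brewster's condition makes the reflected and refracted beams perpendicular: θ_B + θ_t = 90°.
So θ_B = 90° − θ_t = 90° − 36.92° = 53.08°.

θ_B ≈ 53.08°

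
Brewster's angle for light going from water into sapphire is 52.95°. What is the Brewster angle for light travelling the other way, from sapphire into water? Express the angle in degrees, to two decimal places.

θ_B' ≈ 37.05°

tan θ_B' = n₁/n₂ = 1/tan θ_B, so θ_B' = 90° − θ_B.
θ_B' = 90° − 52.95° = 37.05°.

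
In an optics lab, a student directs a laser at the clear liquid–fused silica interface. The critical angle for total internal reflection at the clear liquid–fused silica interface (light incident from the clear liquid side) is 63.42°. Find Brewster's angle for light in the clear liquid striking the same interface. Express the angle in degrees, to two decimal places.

θ_B ≈ 41.81°

n₂/n₁ = sin θ_c = sin 63.42° = 0.8943.
tan θ_B equals the same ratio, so θ_B = arctan(0.8943) = 41.81°.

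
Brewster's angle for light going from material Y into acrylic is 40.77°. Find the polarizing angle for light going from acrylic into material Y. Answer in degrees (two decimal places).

The two Brewster angles are complementary: θ_B' = 90° − θ_B = 90° − 40.77° = 49.23°.

θ_B' ≈ 49.23°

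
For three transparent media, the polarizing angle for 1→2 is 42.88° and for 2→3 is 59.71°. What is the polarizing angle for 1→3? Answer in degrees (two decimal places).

Each Brewster angle gives a ratio: n₂/n₁ = tan 42.88° = 0.9286, n₃/n₂ = tan 59.71° = 1.7120.
Multiplying, n₃/n₁ = 0.9286 × 1.7120 = 1.5898, and θ_B(1→3) = arctan 1.5898 = 57.83°.

θ_B ≈ 57.83°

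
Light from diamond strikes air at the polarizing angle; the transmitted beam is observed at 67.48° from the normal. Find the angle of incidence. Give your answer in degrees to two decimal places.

Brewster's condition makes the reflected and refracted beams perpendicular: θ_B + θ_t = 90°.
So θ_B = 90° − θ_t = 90° − 67.48° = 22.52°.

θ_B ≈ 22.52°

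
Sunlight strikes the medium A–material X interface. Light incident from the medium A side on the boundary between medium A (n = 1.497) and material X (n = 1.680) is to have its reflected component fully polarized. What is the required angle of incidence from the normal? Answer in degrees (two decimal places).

θ_B ≈ 48.30°

tan θ_B = n₂/n₁ = 1.680/1.497 = 1.1222.
So θ_B = arctan 1.1222 = 48.30°.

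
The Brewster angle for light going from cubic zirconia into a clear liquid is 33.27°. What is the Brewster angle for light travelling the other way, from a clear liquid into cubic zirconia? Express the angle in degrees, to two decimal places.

θ_B' ≈ 56.73°

tan θ_B' = n₁/n₂ = 1/tan θ_B, so θ_B' = 90° − θ_B.
θ_B' = 90° − 33.27° = 56.73°.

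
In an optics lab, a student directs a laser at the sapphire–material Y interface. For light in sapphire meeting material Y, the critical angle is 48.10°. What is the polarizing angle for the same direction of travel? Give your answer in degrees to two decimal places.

n₂/n₁ = sin θ_c = sin 48.10° = 0.7443.
tan θ_B equals the same ratio, so θ_B = arctan(0.7443) = 36.66°.

θ_B ≈ 36.66°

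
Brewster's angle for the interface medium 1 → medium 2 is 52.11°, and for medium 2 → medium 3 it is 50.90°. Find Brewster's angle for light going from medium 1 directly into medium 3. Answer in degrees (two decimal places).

θ_B ≈ 57.69°

n₂/n₁ = tan 52.11° = 1.2850 and n₃/n₂ = tan 50.90° = 1.2305.
Multiplying, n₃/n₁ = 1.2850 × 1.2305 = 1.5812, and θ_B(1→3) = arctan 1.5812 = 57.69°.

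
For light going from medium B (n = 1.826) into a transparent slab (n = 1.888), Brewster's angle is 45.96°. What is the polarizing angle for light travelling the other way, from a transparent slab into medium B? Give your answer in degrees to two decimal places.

Reversing the direction swaps n₁ and n₂, so tan θ_B' = 1/tan θ_B and θ_B' = 90° − θ_B.
Hence θ_B' = 90° − 45.96° = 44.04°.

θ_B' ≈ 44.04°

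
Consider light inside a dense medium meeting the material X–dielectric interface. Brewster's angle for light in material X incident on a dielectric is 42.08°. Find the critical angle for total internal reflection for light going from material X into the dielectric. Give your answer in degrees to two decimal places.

n₂/n₁ = tan 42.08° = 0.9029; the critical angle satisfies sin θ_c = n₂/n₁.
θ_c = arcsin(0.9029) = 64.55°.

θ_c ≈ 64.55°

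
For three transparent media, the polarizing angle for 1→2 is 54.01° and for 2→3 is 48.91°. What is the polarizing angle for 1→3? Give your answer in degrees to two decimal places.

θ_B ≈ 57.65°

tan θ_B(1→2) = n₂/n₁ = tan 54.01° = 1.3769.
tan θ_B(2→3) = n₃/n₂ = tan 48.91° = 1.1467.
n₃/n₁ = 1.5789. Then tan θ_B(1→3) = n₃/n₁, so θ_B(1→3) = arctan(1.5789) = 57.65°.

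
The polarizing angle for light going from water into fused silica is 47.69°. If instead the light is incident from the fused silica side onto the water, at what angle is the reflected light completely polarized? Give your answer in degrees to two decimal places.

tan θ_B' = n₁/n₂ = 1/tan θ_B, so θ_B' = 90° − θ_B.
θ_B' = 90° − 47.69° = 42.31°.

θ_B' ≈ 42.31°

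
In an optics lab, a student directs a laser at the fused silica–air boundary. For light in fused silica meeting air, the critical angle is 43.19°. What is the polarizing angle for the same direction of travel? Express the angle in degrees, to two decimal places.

θ_B ≈ 34.39°

sin θ_c = n₂/n₁, so n₂/n₁ = sin 43.19° = 0.6844.
Brewster: tan θ_B = n₂/n₁ = 0.6844.
θ_B = arctan(0.6844) = 34.39°.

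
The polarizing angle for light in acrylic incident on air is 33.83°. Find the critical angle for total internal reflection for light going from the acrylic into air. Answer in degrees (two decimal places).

θ_c ≈ 42.08°

n₂/n₁ = tan 33.83° = 0.6702; the critical angle satisfies sin θ_c = n₂/n₁.
θ_c = arcsin(0.6702) = 42.08°.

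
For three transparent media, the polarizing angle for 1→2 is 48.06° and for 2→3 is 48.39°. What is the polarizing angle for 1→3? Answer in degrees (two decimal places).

θ_B ≈ 51.41°

tan θ_B(1→2) = n₂/n₁ = tan 48.06° = 1.1130.
tan θ_B(2→3) = n₃/n₂ = tan 48.39° = 1.1259.
So n₃/n₁ = (n₂/n₁)(n₃/n₂) = 1.1130 × 1.1259 = 1.2531.
θ_B(1→3) = arctan(1.2531) = 51.41°.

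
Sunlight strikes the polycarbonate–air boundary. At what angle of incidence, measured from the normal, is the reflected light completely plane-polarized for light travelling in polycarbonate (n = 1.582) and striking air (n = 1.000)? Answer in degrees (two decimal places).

θ_B ≈ 32.30°

tan θ_B = n₂/n₁ = 1.000/1.582 = 0.6321. Taking the arctangent, θ_B = 32.30°.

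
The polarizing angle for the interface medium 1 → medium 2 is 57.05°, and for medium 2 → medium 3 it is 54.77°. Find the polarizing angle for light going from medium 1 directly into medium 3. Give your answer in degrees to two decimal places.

Each Brewster angle gives a ratio: n₂/n₁ = tan 57.05° = 1.5428, n₃/n₂ = tan 54.77° = 1.4160.
Multiplying, n₃/n₁ = 1.5428 × 1.4160 = 2.1846, and θ_B(1→3) = arctan 2.1846 = 65.40°.

θ_B ≈ 65.40°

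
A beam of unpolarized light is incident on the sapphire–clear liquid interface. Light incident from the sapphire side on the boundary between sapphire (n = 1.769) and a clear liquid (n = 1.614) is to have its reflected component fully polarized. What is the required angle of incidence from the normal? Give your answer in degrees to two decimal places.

θ_B ≈ 42.38°

At Brewster's angle the reflected and refracted rays are perpendicular, which with Snell's law gives tan θ_B = n₂/n₁.
Here n₂/n₁ = 1.614/1.769 = 0.9124, and Brewster's law gives tan θ_B = n₂/n₁.
θ_B = arctan(0.9124) = 42.38°.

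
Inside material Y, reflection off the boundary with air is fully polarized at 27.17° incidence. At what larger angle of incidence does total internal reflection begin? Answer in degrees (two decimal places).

n₂/n₁ = tan 27.17° = 0.5133; the critical angle satisfies sin θ_c = n₂/n₁.
θ_c = arcsin(0.5133) = 30.88°.

θ_c ≈ 30.88°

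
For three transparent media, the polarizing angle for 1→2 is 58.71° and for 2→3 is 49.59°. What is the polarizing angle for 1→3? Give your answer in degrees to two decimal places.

n₂/n₁ = tan 58.71° = 1.6454 and n₃/n₂ = tan 49.59° = 1.1746.
So n₃/n₁ = (n₂/n₁)(n₃/n₂) = 1.6454 × 1.1746 = 1.9326.
θ_B(1→3) = arctan(1.9326) = 62.64°.

θ_B ≈ 62.64°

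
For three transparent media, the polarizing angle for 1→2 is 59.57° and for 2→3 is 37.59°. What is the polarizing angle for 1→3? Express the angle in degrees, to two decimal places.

θ_B ≈ 52.66°

n₂/n₁ = tan 59.57° = 1.7024 and n₃/n₂ = tan 37.59° = 0.7698.
n₃/n₁ = 1.3106. Then tan θ_B(1→3) = n₃/n₁, so θ_B(1→3) = arctan(1.3106) = 52.66°.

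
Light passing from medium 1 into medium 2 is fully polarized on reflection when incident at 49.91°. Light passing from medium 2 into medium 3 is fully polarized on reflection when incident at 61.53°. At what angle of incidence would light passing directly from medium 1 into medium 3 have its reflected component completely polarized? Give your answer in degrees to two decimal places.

θ_B ≈ 65.46°

Each Brewster angle gives a ratio: n₂/n₁ = tan 49.91° = 1.1880, n₃/n₂ = tan 61.53° = 1.8441.
n₃/n₁ = 2.1907. Then tan θ_B(1→3) = n₃/n₁, so θ_B(1→3) = arctan(2.1907) = 65.46°.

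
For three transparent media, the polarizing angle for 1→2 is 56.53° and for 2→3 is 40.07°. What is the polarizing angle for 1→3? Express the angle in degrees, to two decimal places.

tan θ_B(1→2) = n₂/n₁ = tan 56.53° = 1.5126.
tan θ_B(2→3) = n₃/n₂ = tan 40.07° = 0.8412.
So n₃/n₁ = (n₂/n₁)(n₃/n₂) = 1.5126 × 0.8412 = 1.2723.
θ_B(1→3) = arctan(1.2723) = 51.83°.

θ_B ≈ 51.83°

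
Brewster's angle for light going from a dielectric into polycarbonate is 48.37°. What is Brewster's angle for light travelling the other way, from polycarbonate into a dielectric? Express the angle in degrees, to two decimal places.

Reversing the direction swaps n₁ and n₂, so tan θ_B' = 1/tan θ_B and θ_B' = 90° − θ_B.
Hence θ_B' = 90° − 48.37° = 41.63°.

θ_B' ≈ 41.63°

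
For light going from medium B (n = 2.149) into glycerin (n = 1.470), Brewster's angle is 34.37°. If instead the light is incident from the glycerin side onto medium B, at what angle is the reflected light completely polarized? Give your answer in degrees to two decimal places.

θ_B' ≈ 55.63°

Reversing the direction swaps n₁ and n₂, so tan θ_B' = 1/tan θ_B and θ_B' = 90° − θ_B.
Hence θ_B' = 90° − 34.37° = 55.63°.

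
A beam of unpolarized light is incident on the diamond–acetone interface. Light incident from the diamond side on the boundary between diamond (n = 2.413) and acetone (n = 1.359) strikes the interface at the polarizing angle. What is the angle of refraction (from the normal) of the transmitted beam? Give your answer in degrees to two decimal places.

θ_t ≈ 60.61°

θ_B = arctan(n₂/n₁) = arctan(1.359/2.413) = 29.39°.
At Brewster's angle the reflected and refracted rays are perpendicular, so θ_t = 90° − θ_B = 90° − 29.39° = 60.61°.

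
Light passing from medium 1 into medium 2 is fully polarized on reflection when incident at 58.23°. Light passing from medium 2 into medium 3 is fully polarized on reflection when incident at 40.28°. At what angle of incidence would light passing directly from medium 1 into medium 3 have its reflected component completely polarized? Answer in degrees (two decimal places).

n₂/n₁ = tan 58.23° = 1.6147 and n₃/n₂ = tan 40.28° = 0.8475.
n₃/n₁ = 1.3684. Then tan θ_B(1→3) = n₃/n₁, so θ_B(1→3) = arctan(1.3684) = 53.84°.

θ_B ≈ 53.84°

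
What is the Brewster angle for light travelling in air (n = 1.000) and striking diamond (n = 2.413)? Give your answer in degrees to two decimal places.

θ_B ≈ 67.49°

tan θ_B = n₂/n₁ = 2.413/1.000 = 2.4130.
θ_B = arctan(2.4130) = 67.49°.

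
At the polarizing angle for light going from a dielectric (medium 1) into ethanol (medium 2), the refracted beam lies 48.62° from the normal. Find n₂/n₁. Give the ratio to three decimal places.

At Brewster incidence θ_B = 90° − θ_t = 90° − 48.62° = 41.38°.
Then n₂/n₁ = tan θ_B = tan 41.38° = 0.881.

n₂/n₁ ≈ 0.881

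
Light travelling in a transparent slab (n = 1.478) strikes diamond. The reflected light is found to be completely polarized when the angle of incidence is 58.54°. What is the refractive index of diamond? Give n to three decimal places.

Brewster's law: tan θ_B = n₂/n₁ (light incident in a transparent slab, refracted into diamond).
n₂ = n₁ tan θ_B = 1.478 × tan 58.54° = 2.416.

n ≈ 2.416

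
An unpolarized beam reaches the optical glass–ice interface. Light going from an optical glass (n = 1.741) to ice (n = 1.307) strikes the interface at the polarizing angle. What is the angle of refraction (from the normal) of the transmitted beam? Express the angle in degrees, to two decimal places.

θ_B = arctan(n₂/n₁) = arctan(1.307/1.741) = 36.90°.
Since θ_B + θ_t = 90° at Brewster incidence, θ_t = 90° − 36.90° = 53.10°.

θ_t ≈ 53.10°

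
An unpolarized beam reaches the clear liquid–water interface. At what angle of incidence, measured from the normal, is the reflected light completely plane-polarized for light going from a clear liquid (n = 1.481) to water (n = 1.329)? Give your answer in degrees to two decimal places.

θ_B ≈ 41.90°

At Brewster's angle the reflected and refracted rays are perpendicular, which with Snell's law gives tan θ_B = n₂/n₁.
Brewster's condition: tan θ_B = n₂/n₁ = 1.329/1.481 = 0.8974. Taking the arctangent, θ_B = 41.90°.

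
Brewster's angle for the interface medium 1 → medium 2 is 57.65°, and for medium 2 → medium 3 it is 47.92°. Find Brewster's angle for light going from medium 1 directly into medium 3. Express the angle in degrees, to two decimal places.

Each Brewster angle gives a ratio: n₂/n₁ = tan 57.65° = 1.5788, n₃/n₂ = tan 47.92° = 1.1075.
So n₃/n₁ = (n₂/n₁)(n₃/n₂) = 1.5788 × 1.1075 = 1.7485.
θ_B(1→3) = arctan(1.7485) = 60.23°.

θ_B ≈ 60.23°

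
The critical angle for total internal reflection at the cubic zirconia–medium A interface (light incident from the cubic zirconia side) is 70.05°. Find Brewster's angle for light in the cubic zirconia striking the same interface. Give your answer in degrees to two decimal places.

sin θ_c = n₂/n₁, so n₂/n₁ = sin 70.05° = 0.9400.
Brewster: tan θ_B = n₂/n₁ = 0.9400.
θ_B = arctan(0.9400) = 43.23°.

θ_B ≈ 43.23°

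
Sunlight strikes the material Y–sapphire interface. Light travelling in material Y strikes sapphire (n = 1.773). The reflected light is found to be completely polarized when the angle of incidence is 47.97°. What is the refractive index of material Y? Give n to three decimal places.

At the polarizing angle, tan θ_B = n₂/n₁ with n₁ on the incident side (material Y) and n₂ on the transmitted side (sapphire).
n₁ = n₂ / tan θ_B = 1.773 / tan 47.97° = 1.598.

n ≈ 1.598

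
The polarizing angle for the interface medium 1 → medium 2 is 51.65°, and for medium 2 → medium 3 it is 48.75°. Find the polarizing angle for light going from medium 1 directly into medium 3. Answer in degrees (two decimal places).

θ_B ≈ 55.25°

Each Brewster angle gives a ratio: n₂/n₁ = tan 51.65° = 1.2640, n₃/n₂ = tan 48.75° = 1.1403.
n₃/n₁ = 1.4413. Then tan θ_B(1→3) = n₃/n₁, so θ_B(1→3) = arctan(1.4413) = 55.25°.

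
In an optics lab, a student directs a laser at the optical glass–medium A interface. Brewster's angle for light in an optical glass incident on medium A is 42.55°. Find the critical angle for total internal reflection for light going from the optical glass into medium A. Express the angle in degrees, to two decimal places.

θ_c ≈ 66.63°

From Brewster, n₂/n₁ = tan θ_B = tan 42.55° = 0.9179.
Then sin θ_c = n₂/n₁ = 0.9179, so θ_c = arcsin 0.9179 = 66.63°.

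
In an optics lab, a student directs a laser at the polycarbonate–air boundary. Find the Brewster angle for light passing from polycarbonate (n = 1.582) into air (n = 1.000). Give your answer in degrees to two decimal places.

tan θ_B = n₂/n₁ = 1.000/1.582 = 0.6321.
θ_B = arctan(0.6321) = 32.30°.

θ_B ≈ 32.30°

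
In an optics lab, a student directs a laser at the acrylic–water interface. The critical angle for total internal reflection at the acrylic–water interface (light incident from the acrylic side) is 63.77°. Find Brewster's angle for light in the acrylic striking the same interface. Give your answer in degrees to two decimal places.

θ_B ≈ 41.89°

n₂/n₁ = sin θ_c = sin 63.77° = 0.8970.
tan θ_B equals the same ratio, so θ_B = arctan(0.8970) = 41.89°.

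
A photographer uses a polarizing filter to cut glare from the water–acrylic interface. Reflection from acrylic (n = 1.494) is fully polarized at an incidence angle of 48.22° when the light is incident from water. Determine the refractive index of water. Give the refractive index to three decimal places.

n ≈ 1.335

Brewster's law: tan θ_B = n₂/n₁ (light incident in water, refracted into acrylic).
n₁ = n₂ / tan θ_B = 1.494 / tan 48.22° = 1.335.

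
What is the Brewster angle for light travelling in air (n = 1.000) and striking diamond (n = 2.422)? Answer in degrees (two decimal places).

θ_B ≈ 67.57°

Here n₂/n₁ = 2.422/1.000 = 2.4220, and Brewster's law gives tan θ_B = n₂/n₁. Taking the arctangent, θ_B = 67.57°.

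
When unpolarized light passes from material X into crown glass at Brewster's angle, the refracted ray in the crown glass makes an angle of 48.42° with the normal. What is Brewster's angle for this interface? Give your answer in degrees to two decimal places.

θ_B ≈ 41.58°

At Brewster's angle the reflected and refracted rays are perpendicular, so θ_B + θ_t = 90°.
θ_B = 90° − 48.42° = 41.58°.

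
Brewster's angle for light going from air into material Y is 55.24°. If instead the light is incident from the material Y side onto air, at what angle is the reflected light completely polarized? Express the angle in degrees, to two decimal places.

tan θ_B' = n₁/n₂ = 1/tan θ_B, so θ_B' = 90° − θ_B.
θ_B' = 90° − 55.24° = 34.76°.

θ_B' ≈ 34.76°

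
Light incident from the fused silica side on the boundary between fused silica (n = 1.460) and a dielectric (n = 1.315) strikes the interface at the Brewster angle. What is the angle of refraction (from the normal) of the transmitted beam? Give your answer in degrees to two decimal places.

θ_t ≈ 47.99°

tan θ_B = n₂/n₁ = 1.315/1.460 = 0.9007, so θ_B = 42.01°.
At Brewster's angle the reflected and refracted rays are perpendicular, so θ_t = 90° − θ_B = 90° − 42.01° = 47.99°.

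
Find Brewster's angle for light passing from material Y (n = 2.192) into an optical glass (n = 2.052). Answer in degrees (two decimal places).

θ_B ≈ 43.11°

At Brewster's angle the reflected and refracted rays are perpendicular, which with Snell's law gives tan θ_B = n₂/n₁.
Here n₂/n₁ = 2.052/2.192 = 0.9361, and Brewster's law gives tan θ_B = n₂/n₁.
θ_B = arctan(0.9361) = 43.11°.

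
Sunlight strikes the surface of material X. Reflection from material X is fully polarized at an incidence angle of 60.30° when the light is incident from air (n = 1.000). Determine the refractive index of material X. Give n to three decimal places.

n ≈ 1.753

Brewster's law: tan θ_B = n₂/n₁ (light incident in air, refracted into material X).
n₂ = n₁ tan θ_B = 1.000 × tan 60.30° = 1.753.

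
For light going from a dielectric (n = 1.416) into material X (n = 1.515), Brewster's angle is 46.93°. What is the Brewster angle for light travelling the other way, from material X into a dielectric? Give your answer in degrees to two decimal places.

Reversing the direction swaps n₁ and n₂, so tan θ_B' = 1/tan θ_B and θ_B' = 90° − θ_B.
Hence θ_B' = 90° − 46.93° = 43.07°.

θ_B' ≈ 43.07°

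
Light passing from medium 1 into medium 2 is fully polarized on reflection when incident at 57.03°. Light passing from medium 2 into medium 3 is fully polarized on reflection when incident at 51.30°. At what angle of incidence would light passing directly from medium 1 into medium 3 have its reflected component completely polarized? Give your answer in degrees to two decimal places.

Each Brewster angle gives a ratio: n₂/n₁ = tan 57.03° = 1.5416, n₃/n₂ = tan 51.30° = 1.2482.
Multiplying, n₃/n₁ = 1.5416 × 1.2482 = 1.9243, and θ_B(1→3) = arctan 1.9243 = 62.54°.

θ_B ≈ 62.54°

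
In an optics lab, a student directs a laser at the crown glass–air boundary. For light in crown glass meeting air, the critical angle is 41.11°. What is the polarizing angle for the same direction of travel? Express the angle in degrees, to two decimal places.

θ_B ≈ 33.33°

At the critical angle sin θ_c = n₂/n₁, giving n₂/n₁ = sin 41.11° = 0.6575.
Then tan θ_B = n₂/n₁ = 0.6575, so θ_B = arctan 0.6575 = 33.33°.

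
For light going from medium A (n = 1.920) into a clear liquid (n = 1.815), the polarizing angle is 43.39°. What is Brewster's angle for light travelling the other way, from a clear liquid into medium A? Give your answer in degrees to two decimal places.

θ_B' ≈ 46.61°

tan θ_B' = n₁/n₂ = 1/tan θ_B, so θ_B' = 90° − θ_B.
θ_B' = 90° − 43.39° = 46.61°.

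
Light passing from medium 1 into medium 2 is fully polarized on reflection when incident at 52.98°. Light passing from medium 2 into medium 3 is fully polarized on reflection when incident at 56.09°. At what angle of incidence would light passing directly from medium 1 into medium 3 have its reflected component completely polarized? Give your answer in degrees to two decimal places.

θ_B ≈ 63.12°

n₂/n₁ = tan 52.98° = 1.3261 and n₃/n₂ = tan 56.09° = 1.4876.
n₃/n₁ = 1.9727. Then tan θ_B(1→3) = n₃/n₁, so θ_B(1→3) = arctan(1.9727) = 63.12°.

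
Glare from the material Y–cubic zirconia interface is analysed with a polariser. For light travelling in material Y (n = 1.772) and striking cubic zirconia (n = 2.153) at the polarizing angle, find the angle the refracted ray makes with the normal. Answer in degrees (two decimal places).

tan θ_B = n₂/n₁ = 2.153/1.772 = 1.2150, so θ_B = 50.54°.
At Brewster's angle the reflected and refracted rays are perpendicular, so θ_t = 90° − θ_B = 90° − 50.54° = 39.46°.

θ_t ≈ 39.46°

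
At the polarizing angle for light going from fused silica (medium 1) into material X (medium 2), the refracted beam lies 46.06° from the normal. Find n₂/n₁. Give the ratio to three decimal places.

At Brewster incidence θ_B = 90° − θ_t = 90° − 46.06° = 43.94°.
Then n₂/n₁ = tan θ_B = tan 43.94° = 0.964.

n₂/n₁ ≈ 0.964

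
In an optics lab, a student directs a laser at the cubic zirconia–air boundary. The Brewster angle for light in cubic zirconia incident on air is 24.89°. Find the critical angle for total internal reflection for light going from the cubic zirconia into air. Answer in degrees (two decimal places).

tan θ_B = n₂/n₁ = tan 24.89° = 0.4640.
Total internal reflection: sin θ_c = n₂/n₁ = 0.4640.
θ_c = arcsin(0.4640) = 27.64°.

θ_c ≈ 27.64°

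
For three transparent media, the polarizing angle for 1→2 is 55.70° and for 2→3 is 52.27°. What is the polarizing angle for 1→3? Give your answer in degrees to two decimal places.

θ_B ≈ 62.17°

n₂/n₁ = tan 55.70° = 1.4659 and n₃/n₂ = tan 52.27° = 1.2924.
Multiplying, n₃/n₁ = 1.4659 × 1.2924 = 1.8947, and θ_B(1→3) = arctan 1.8947 = 62.17°.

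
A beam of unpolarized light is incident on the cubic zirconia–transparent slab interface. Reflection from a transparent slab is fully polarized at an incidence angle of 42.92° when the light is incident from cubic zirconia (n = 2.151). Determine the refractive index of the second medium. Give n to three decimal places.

At the polarizing angle, tan θ_B = n₂/n₁ with n₁ on the incident side (cubic zirconia) and n₂ on the transmitted side (a transparent slab).
n₂ = n₁ tan θ_B = 2.151 × tan 42.92° = 2.000.

n ≈ 2.000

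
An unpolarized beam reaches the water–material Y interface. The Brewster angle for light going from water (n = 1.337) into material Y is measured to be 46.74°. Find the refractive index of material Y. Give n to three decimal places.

n ≈ 1.421

At the Brewster angle, tan θ_B = n₂/n₁ with n₁ on the incident side (water) and n₂ on the transmitted side (material Y).
n₂ = n₁ tan θ_B = 1.337 × tan 46.74° = 1.421.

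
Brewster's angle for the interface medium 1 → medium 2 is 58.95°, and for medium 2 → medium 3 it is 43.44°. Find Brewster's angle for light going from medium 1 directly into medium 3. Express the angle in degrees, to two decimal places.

Each Brewster angle gives a ratio: n₂/n₁ = tan 58.95° = 1.6610, n₃/n₂ = tan 43.44° = 0.9470.
So n₃/n₁ = (n₂/n₁)(n₃/n₂) = 1.6610 × 0.9470 = 1.5729.
θ_B(1→3) = arctan(1.5729) = 57.55°.

θ_B ≈ 57.55°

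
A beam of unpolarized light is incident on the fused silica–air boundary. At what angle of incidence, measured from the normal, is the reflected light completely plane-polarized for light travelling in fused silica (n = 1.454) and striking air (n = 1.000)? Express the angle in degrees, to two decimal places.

At Brewster's angle the reflected and refracted rays are perpendicular, which with Snell's law gives tan θ_B = n₂/n₁.
Brewster's condition: tan θ_B = n₂/n₁ = 1.000/1.454 = 0.6878. Taking the arctangent, θ_B = 34.52°.

θ_B ≈ 34.52°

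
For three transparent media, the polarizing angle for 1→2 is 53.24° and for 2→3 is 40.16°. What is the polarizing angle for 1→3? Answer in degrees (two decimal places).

θ_B ≈ 48.48°

n₂/n₁ = tan 53.24° = 1.3387 and n₃/n₂ = tan 40.16° = 0.8439.
n₃/n₁ = 1.1297. Then tan θ_B(1→3) = n₃/n₁, so θ_B(1→3) = arctan(1.1297) = 48.48°.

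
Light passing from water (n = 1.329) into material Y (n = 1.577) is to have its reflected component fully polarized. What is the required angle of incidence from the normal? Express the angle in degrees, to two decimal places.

tan θ_B = n₂/n₁ = 1.577/1.329 = 1.1866.
So θ_B = arctan 1.1866 = 49.88°.

θ_B ≈ 49.88°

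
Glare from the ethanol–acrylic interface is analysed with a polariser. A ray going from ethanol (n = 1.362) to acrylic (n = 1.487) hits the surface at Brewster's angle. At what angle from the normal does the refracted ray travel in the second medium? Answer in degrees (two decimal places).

θ_t ≈ 42.49°

tan θ_B = n₂/n₁ = 1.487/1.362 = 1.0918, so θ_B = 47.51°.
The refracted ray is perpendicular to the reflected ray, so θ_t = 90° − θ_B = 42.49°.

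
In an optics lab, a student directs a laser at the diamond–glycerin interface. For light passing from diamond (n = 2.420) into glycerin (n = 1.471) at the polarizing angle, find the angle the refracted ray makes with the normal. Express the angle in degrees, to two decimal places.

θ_t ≈ 58.71°

tan θ_B = n₂/n₁ = 1.471/2.420 = 0.6079, so θ_B = 31.29°.
The refracted ray is perpendicular to the reflected ray, so θ_t = 90° − θ_B = 58.71°.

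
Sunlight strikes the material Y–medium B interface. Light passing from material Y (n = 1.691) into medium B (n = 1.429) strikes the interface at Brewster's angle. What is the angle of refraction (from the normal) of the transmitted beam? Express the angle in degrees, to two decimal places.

First find Brewster's angle: tan θ_B = 1.429/1.691 = 0.8451, giving θ_B = 40.20°.
The refracted ray is perpendicular to the reflected ray, so θ_t = 90° − θ_B = 49.80°.

θ_t ≈ 49.80°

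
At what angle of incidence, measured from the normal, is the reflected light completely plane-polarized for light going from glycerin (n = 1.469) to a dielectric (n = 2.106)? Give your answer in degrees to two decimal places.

θ_B ≈ 55.10°

At Brewster's angle the reflected and refracted rays are perpendicular, which with Snell's law gives tan θ_B = n₂/n₁.
Here n₂/n₁ = 2.106/1.469 = 1.4336, and Brewster's law gives tan θ_B = n₂/n₁. Taking the arctangent, θ_B = 55.10°.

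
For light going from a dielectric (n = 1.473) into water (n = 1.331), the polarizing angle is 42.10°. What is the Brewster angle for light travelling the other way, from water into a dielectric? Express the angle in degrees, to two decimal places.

Reversing the direction swaps n₁ and n₂, so tan θ_B' = 1/tan θ_B and θ_B' = 90° − θ_B.
Hence θ_B' = 90° − 42.10° = 47.90°.

θ_B' ≈ 47.90°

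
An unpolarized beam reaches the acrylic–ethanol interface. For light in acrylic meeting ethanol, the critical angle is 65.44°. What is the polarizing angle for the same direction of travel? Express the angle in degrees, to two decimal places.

θ_B ≈ 42.29°

n₂/n₁ = sin θ_c = sin 65.44° = 0.9095.
tan θ_B equals the same ratio, so θ_B = arctan(0.9095) = 42.29°.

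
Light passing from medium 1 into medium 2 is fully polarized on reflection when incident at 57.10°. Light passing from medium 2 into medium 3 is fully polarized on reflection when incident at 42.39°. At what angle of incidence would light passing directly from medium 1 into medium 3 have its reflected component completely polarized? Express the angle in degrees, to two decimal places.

θ_B ≈ 54.67°

Each Brewster angle gives a ratio: n₂/n₁ = tan 57.10° = 1.5458, n₃/n₂ = tan 42.39° = 0.9128.
So n₃/n₁ = (n₂/n₁)(n₃/n₂) = 1.5458 × 0.9128 = 1.4110.
θ_B(1→3) = arctan(1.4110) = 54.67°.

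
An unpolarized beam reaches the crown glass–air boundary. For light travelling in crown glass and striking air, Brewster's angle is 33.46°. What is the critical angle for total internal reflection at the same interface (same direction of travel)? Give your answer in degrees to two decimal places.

n₂/n₁ = tan 33.46° = 0.6609; the critical angle satisfies sin θ_c = n₂/n₁.
θ_c = arcsin(0.6609) = 41.37°.

θ_c ≈ 41.37°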